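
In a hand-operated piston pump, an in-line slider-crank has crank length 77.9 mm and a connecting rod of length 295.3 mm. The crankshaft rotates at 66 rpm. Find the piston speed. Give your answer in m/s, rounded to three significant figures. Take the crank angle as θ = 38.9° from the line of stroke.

ω = 2π·66/60 = 6.912 rad/s
For an in-line slider-crank, x = r cosθ + √(L² − r² sin²θ), so v = −rω sinθ·[1 + r cosθ/√(L² − r² sin²θ)].
With r = 0.0779 m, L = 0.2953 m, θ = 38.9°: √(L² − r² sin²θ) = 0.29122 m.
v = −0.0779·6.912·0.62796·[1 + 0.0779·0.77824/0.29122] = -0.40848 m/s.
|v| = 0.40848 m/s.

0.408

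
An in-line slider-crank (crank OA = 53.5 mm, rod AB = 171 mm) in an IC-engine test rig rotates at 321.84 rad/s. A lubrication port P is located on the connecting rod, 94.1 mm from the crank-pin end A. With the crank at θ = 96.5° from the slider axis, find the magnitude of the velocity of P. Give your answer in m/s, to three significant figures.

16.8

ω = 321.8 rad/s.  Crank-pin speed |V_A| = rω = 17.218 m/s, perpendicular to OA.
Rod angle: sinφ = −(r/L) sinθ ⇒ φ = -18.111°; ω_rod = −rω cosθ/√(L²−r²sin²θ) = +11.993 rad/s.
V_P = V_A + ω_rod × AP, with AP = 0.0941 m along the rod.
Components: V_Px = −rω sinθ − a·ω_rod·sinφ = -16.757 m/s;  V_Py = rω cosθ + a·ω_rod·cosφ = -0.87656 m/s.
|V_P| = √(V_Px² + V_Py²) = 16.78 m/s.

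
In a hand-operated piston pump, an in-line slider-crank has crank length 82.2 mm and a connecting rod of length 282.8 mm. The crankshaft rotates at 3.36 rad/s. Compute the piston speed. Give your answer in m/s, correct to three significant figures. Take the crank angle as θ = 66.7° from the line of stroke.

0.284

ω = 3.36 rad/s
For an in-line slider-crank, x = r cosθ + √(L² − r² sin²θ), so v = −rω sinθ·[1 + r cosθ/√(L² − r² sin²θ)].
With r = 0.0822 m, L = 0.2828 m, θ = 66.7°: √(L² − r² sin²θ) = 0.27254 m.
v = −0.0822·3.36·0.91845·[1 + 0.0822·0.39555/0.27254] = -0.28393 m/s.
|v| = 0.28393 m/s.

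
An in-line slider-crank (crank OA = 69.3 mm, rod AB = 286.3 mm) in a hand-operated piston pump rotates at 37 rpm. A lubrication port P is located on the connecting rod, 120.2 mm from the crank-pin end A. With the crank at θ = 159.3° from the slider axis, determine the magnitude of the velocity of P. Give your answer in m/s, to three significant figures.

ω = 3.875 rad/s.  Crank-pin speed |V_A| = rω = 0.26851 m/s, perpendicular to OA.
Rod angle: sinφ = −(r/L) sinθ ⇒ φ = -4.908°; ω_rod = −rω cosθ/√(L²−r²sin²θ) = +0.88055 rad/s.
V_P = V_A + ω_rod × AP, with AP = 0.1202 m along the rod.
Components: V_Px = −rω sinθ − a·ω_rod·sinφ = -0.085856 m/s;  V_Py = rω cosθ + a·ω_rod·cosφ = -0.14572 m/s.
|V_P| = √(V_Px² + V_Py²) = 0.16914 m/s.

0.169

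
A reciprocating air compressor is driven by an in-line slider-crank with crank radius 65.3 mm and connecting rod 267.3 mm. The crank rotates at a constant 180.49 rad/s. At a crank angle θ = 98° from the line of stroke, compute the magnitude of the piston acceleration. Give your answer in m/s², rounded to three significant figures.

810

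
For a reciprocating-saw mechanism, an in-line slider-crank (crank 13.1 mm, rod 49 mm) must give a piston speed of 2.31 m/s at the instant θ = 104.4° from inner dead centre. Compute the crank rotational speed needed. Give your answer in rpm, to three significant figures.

1870

For an in-line slider-crank, |v_piston| = rω|sinθ|·[1 + r cosθ/√(L² − r² sin²θ)].
With r = 0.0131 m, L = 0.049 m, θ = 104.4°: the bracketed kinematic factor |dx/dθ| = 0.011815 m.
ω = v/|dx/dθ| = 2.31/0.011815 = 195.51 rad/s.
N = 60ω/(2π) = 1867 rpm.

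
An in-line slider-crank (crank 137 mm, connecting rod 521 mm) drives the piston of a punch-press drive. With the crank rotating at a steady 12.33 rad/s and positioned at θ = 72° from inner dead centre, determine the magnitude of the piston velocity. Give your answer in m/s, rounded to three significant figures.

1.74

ω = 12.33 rad/s
For an in-line slider-crank, x = r cosθ + √(L² − r² sin²θ), so v = −rω sinθ·[1 + r cosθ/√(L² − r² sin²θ)].
With r = 0.137 m, L = 0.521 m, θ = 72°: √(L² − r² sin²θ) = 0.50444 m.
v = −0.137·12.33·0.95106·[1 + 0.137·0.30902/0.50444] = -1.7414 m/s.
|v| = 1.7414 m/s.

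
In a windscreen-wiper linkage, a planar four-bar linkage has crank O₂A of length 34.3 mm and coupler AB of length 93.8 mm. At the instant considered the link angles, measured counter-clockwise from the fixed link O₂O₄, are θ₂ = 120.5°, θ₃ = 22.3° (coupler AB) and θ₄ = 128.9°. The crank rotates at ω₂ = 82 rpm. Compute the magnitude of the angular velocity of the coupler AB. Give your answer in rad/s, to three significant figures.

0.479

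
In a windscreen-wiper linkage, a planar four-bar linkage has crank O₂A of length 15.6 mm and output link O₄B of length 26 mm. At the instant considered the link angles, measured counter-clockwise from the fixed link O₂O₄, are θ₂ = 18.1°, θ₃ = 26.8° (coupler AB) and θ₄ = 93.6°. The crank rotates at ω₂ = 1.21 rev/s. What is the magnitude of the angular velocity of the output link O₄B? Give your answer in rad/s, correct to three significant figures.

ω₂ = 7.603 rad/s (from 1.21 rev/s).
Differentiating the loop-closure r₂e^{iθ₂}+r₃e^{iθ₃}=r₁+r₄e^{iθ₄} gives r₂ω₂e^{iθ₂}+r₃ω₃e^{iθ₃}=r₄ω₄e^{iθ₄}.
Eliminating the other unknown: ω₄ = r₂ω₂ sin(θ₂−θ₃) / [r₄ sin(θ₄−θ₃)].
Numerator sine = -0.15126; denominator sine = +0.91914.
Result = 0.0156·7.603·(-0.15126) / (0.026·(+0.91914)) = -0.75069 rad/s; magnitude 0.75069 rad/s.

0.751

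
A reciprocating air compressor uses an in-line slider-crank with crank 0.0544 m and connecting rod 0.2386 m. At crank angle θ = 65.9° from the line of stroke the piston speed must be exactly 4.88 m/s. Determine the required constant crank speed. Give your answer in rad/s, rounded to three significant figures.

89.7

For an in-line slider-crank, |v_piston| = rω|sinθ|·[1 + r cosθ/√(L² − r² sin²θ)].
With r = 0.0544 m, L = 0.2386 m, θ = 65.9°: the bracketed kinematic factor |dx/dθ| = 0.054385 m.
ω = v/|dx/dθ| = 4.88/0.054385 = 89.731 rad/s.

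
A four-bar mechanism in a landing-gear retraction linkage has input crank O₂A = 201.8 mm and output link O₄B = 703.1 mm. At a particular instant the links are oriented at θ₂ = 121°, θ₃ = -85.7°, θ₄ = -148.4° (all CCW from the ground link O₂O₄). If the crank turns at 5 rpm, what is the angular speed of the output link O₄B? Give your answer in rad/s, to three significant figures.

0.0760

ω₂ = 0.5236 rad/s (from 5 rpm).
Differentiating the loop-closure r₂e^{iθ₂}+r₃e^{iθ₃}=r₁+r₄e^{iθ₄} gives r₂ω₂e^{iθ₂}+r₃ω₃e^{iθ₃}=r₄ω₄e^{iθ₄}.
Eliminating the other unknown: ω₄ = r₂ω₂ sin(θ₂−θ₃) / [r₄ sin(θ₄−θ₃)].
Numerator sine = -0.44932; denominator sine = -0.88862.
Result = 0.2018·0.5236·(-0.44932) / (0.7031·(-0.88862)) = +0.075988 rad/s; magnitude 0.075988 rad/s.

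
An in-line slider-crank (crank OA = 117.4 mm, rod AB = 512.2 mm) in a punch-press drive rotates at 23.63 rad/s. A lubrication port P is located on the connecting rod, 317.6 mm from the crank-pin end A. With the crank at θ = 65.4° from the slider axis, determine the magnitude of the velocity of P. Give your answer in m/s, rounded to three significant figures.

2.71

ω = 23.63 rad/s.  Crank-pin speed |V_A| = rω = 2.7742 m/s, perpendicular to OA.
Rod angle: sinφ = −(r/L) sinθ ⇒ φ = -12.029°; ω_rod = −rω cosθ/√(L²−r²sin²θ) = -2.3053 rad/s.
V_P = V_A + ω_rod × AP, with AP = 0.3176 m along the rod.
Components: V_Px = −rω sinθ − a·ω_rod·sinφ = -2.675 m/s;  V_Py = rω cosθ + a·ω_rod·cosφ = +0.43875 m/s.
|V_P| = √(V_Px² + V_Py²) = 2.7107 m/s.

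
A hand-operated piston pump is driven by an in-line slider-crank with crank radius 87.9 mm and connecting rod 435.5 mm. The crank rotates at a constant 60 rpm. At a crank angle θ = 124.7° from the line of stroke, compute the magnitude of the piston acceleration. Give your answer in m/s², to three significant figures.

ω = 2π·60/60 = 6.283 rad/s
x(θ) = r cosθ + √(L² − r² sin²θ); with ω constant, a = ω²·d²x/dθ².
d²x/dθ² = −r cosθ − r²(cos2θ)/√u − r⁴ sin²2θ/(4u^{3/2}),  u = L² − r² sin²θ = 0.184438 m².
Substituting r = 0.0879 m, L = 0.4355 m, θ = 124.7°: d²x/dθ² = +0.056205 m.
a = ω²·d²x/dθ² = (6.283)²·(+0.056205) = +2.2189 m/s²;  |a| = 2.2189 m/s².

2.22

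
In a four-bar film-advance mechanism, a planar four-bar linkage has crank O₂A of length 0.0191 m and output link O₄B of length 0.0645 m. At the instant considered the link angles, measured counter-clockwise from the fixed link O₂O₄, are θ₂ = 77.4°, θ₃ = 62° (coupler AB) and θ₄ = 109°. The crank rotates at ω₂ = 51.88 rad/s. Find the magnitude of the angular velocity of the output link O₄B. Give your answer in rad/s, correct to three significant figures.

ω₂ = 51.88 rad/s
Differentiating the loop-closure r₂e^{iθ₂}+r₃e^{iθ₃}=r₁+r₄e^{iθ₄} gives r₂ω₂e^{iθ₂}+r₃ω₃e^{iθ₃}=r₄ω₄e^{iθ₄}.
Eliminating the other unknown: ω₄ = r₂ω₂ sin(θ₂−θ₃) / [r₄ sin(θ₄−θ₃)].
Numerator sine = +0.26556; denominator sine = +0.73135.
Result = 0.0191·51.88·(+0.26556) / (0.0645·(+0.73135)) = +5.5783 rad/s; magnitude 5.5783 rad/s.

5.58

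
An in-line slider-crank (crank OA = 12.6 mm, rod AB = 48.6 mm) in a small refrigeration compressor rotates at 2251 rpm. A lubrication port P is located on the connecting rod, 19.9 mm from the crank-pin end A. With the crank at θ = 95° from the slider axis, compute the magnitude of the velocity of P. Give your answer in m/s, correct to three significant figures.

ω = 235.7 rad/s.  Crank-pin speed |V_A| = rω = 2.9701 m/s, perpendicular to OA.
Rod angle: sinφ = −(r/L) sinθ ⇒ φ = -14.968°; ω_rod = −rω cosθ/√(L²−r²sin²θ) = +5.5135 rad/s.
V_P = V_A + ω_rod × AP, with AP = 0.0199 m along the rod.
Components: V_Px = −rω sinθ − a·ω_rod·sinφ = -2.9305 m/s;  V_Py = rω cosθ + a·ω_rod·cosφ = -0.15287 m/s.
|V_P| = √(V_Px² + V_Py²) = 2.9345 m/s.

2.93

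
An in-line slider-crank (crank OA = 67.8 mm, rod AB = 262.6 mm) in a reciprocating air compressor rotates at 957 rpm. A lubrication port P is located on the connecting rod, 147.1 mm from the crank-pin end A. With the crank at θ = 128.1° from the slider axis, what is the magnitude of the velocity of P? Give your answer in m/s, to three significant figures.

5.20

ω = 100.2 rad/s.  Crank-pin speed |V_A| = rω = 6.7947 m/s, perpendicular to OA.
Rod angle: sinφ = −(r/L) sinθ ⇒ φ = -11.723°; ω_rod = −rω cosθ/√(L²−r²sin²θ) = +16.306 rad/s.
V_P = V_A + ω_rod × AP, with AP = 0.1471 m along the rod.
Components: V_Px = −rω sinθ − a·ω_rod·sinφ = -4.8597 m/s;  V_Py = rω cosθ + a·ω_rod·cosφ = -1.844 m/s.
|V_P| = √(V_Px² + V_Py²) = 5.1978 m/s.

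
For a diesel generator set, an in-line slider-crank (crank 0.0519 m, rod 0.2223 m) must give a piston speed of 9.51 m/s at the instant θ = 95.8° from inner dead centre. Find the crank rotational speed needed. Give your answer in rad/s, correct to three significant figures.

189

For an in-line slider-crank, |v_piston| = rω|sinθ|·[1 + r cosθ/√(L² − r² sin²θ)].
With r = 0.0519 m, L = 0.2223 m, θ = 95.8°: the bracketed kinematic factor |dx/dθ| = 0.050382 m.
ω = v/|dx/dθ| = 9.51/0.050382 = 188.76 rad/s.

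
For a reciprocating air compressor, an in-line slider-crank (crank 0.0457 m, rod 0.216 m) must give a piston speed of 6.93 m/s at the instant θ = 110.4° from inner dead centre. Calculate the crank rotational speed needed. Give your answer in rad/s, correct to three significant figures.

175

For an in-line slider-crank, |v_piston| = rω|sinθ|·[1 + r cosθ/√(L² − r² sin²θ)].
With r = 0.0457 m, L = 0.216 m, θ = 110.4°: the bracketed kinematic factor |dx/dθ| = 0.039611 m.
ω = v/|dx/dθ| = 6.93/0.039611 = 174.95 rad/s.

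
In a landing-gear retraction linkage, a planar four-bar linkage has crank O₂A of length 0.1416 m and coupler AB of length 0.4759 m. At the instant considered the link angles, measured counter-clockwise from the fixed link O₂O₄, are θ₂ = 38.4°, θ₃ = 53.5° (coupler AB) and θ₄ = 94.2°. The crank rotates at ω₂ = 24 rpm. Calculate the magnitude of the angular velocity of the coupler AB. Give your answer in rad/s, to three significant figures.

0.948

ω₂ = 2.513 rad/s (from 24 rpm).
Differentiating the loop-closure r₂e^{iθ₂}+r₃e^{iθ₃}=r₁+r₄e^{iθ₄} gives r₂ω₂e^{iθ₂}+r₃ω₃e^{iθ₃}=r₄ω₄e^{iθ₄}.
Eliminating the other unknown: ω₃ = r₂ω₂ sin(θ₄−θ₂) / [r₃ sin(θ₃−θ₄)].
Numerator sine = +0.82708; denominator sine = -0.65210.
Result = 0.1416·2.513·(+0.82708) / (0.4759·(-0.65210)) = -0.94847 rad/s; magnitude 0.94847 rad/s.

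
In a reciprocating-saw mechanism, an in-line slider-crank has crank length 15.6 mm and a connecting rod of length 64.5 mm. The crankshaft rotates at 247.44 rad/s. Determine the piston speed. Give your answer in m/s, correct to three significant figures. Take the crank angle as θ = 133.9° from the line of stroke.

2.31

ω = 247.4 rad/s
For an in-line slider-crank, x = r cosθ + √(L² − r² sin²θ), so v = −rω sinθ·[1 + r cosθ/√(L² − r² sin²θ)].
With r = 0.0156 m, L = 0.0645 m, θ = 133.9°: √(L² − r² sin²θ) = 0.063513 m.
v = −0.0156·247.4·0.72055·[1 + 0.0156·-0.69340/0.063513] = -2.3077 m/s.
|v| = 2.3077 m/s.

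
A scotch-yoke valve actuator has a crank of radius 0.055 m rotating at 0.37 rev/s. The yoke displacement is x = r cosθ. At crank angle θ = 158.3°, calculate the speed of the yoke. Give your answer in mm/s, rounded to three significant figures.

ω = 2.325 rad/s (from 0.37 rev/s).
x = r cosθ ⇒ ẋ = −rω sinθ.
|v| = rω|sinθ| = 0.055·2.325·|sin 158.3°| = 0.047277 m/s = 47.277 mm/s.

47.3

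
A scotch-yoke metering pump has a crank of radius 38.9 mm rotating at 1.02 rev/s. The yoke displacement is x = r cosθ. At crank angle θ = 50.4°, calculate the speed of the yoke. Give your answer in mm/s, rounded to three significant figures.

ω = 6.409 rad/s (from 1.02 rev/s).
x = r cosθ ⇒ ẋ = −rω sinθ.
|v| = rω|sinθ| = 0.0389·6.409·|sin 50.4°| = 0.19209 m/s = 192.09 mm/s.

192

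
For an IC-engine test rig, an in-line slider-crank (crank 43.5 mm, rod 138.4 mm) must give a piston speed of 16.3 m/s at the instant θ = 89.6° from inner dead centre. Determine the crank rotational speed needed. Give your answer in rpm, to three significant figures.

3570

For an in-line slider-crank, |v_piston| = rω|sinθ|·[1 + r cosθ/√(L² − r² sin²θ)].
With r = 0.0435 m, L = 0.1384 m, θ = 89.6°: the bracketed kinematic factor |dx/dθ| = 0.043599 m.
ω = v/|dx/dθ| = 16.3/0.043599 = 373.86 rad/s.
N = 60ω/(2π) = 3570.1 rpm.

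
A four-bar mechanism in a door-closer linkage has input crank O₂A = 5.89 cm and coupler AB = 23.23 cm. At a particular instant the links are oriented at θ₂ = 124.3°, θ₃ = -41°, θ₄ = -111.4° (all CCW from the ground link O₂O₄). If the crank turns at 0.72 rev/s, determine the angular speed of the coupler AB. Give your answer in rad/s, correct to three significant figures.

ω₂ = 4.524 rad/s (from 0.72 rev/s).
Differentiating the loop-closure r₂e^{iθ₂}+r₃e^{iθ₃}=r₁+r₄e^{iθ₄} gives r₂ω₂e^{iθ₂}+r₃ω₃e^{iθ₃}=r₄ω₄e^{iθ₄}.
Eliminating the other unknown: ω₃ = r₂ω₂ sin(θ₄−θ₂) / [r₃ sin(θ₃−θ₄)].
Numerator sine = +0.82610; denominator sine = +0.94206.
Result = 0.0589·4.524·(+0.82610) / (0.2323·(+0.94206)) = +1.0058 rad/s; magnitude 1.0058 rad/s.

1.01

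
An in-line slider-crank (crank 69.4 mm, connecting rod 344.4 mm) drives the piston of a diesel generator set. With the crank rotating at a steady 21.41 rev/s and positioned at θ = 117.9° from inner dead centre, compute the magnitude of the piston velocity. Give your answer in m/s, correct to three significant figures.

7.46

ω = 2π·21.4 = 134.5 rad/s
For an in-line slider-crank, x = r cosθ + √(L² − r² sin²θ), so v = −rω sinθ·[1 + r cosθ/√(L² − r² sin²θ)].
With r = 0.0694 m, L = 0.3444 m, θ = 117.9°: √(L² − r² sin²θ) = 0.33889 m.
v = −0.0694·134.5·0.88377·[1 + 0.0694·-0.46793/0.33889] = -7.4601 m/s.
|v| = 7.4601 m/s.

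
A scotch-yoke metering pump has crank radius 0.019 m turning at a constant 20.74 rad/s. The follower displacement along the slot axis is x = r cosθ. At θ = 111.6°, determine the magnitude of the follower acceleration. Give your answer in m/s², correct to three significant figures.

3.01

ω = 20.74 rad/s
x = r cosθ ⇒ ẍ = −rω² cosθ (ω constant).
|a| = rω²|cosθ| = 0.019·(20.74)²·|cos 111.6°| = 3.0086 m/s².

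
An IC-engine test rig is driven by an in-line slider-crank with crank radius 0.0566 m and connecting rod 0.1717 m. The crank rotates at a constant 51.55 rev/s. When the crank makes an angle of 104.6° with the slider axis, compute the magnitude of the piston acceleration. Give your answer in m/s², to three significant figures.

3280

ω = 2π·51.5 = 323.9 rad/s
x(θ) = r cosθ + √(L² − r² sin²θ); with ω constant, a = ω²·d²x/dθ².
d²x/dθ² = −r cosθ − r²(cos2θ)/√u − r⁴ sin²2θ/(4u^{3/2}),  u = L² − r² sin²θ = 0.0264809 m².
Substituting r = 0.0566 m, L = 0.1717 m, θ = 104.6°: d²x/dθ² = +0.03131 m.
a = ω²·d²x/dθ² = (323.9)²·(+0.03131) = +3284.7 m/s²;  |a| = 3284.7 m/s².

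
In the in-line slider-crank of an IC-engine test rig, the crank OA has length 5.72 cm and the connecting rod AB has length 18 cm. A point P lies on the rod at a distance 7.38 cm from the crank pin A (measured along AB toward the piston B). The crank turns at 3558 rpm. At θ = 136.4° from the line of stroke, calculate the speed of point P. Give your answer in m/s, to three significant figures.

16.1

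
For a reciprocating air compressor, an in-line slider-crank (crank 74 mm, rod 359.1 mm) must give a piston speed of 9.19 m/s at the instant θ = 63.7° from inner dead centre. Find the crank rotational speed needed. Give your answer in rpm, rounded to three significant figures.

1210

For an in-line slider-crank, |v_piston| = rω|sinθ|·[1 + r cosθ/√(L² − r² sin²θ)].
With r = 0.074 m, L = 0.3591 m, θ = 63.7°: the bracketed kinematic factor |dx/dθ| = 0.072503 m.
ω = v/|dx/dθ| = 9.19/0.072503 = 126.75 rad/s.
N = 60ω/(2π) = 1210.4 rpm.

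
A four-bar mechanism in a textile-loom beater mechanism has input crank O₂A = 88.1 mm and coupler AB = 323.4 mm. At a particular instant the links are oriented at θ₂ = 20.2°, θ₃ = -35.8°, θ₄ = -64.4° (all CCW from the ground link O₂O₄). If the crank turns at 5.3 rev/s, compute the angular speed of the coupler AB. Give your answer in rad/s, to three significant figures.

ω₂ = 33.3 rad/s (from 5.3 rev/s).
Differentiating the loop-closure r₂e^{iθ₂}+r₃e^{iθ₃}=r₁+r₄e^{iθ₄} gives r₂ω₂e^{iθ₂}+r₃ω₃e^{iθ₃}=r₄ω₄e^{iθ₄}.
Eliminating the other unknown: ω₃ = r₂ω₂ sin(θ₄−θ₂) / [r₃ sin(θ₃−θ₄)].
Numerator sine = -0.99556; denominator sine = +0.47869.
Result = 0.0881·33.3·(-0.99556) / (0.3234·(+0.47869)) = -18.867 rad/s; magnitude 18.867 rad/s.

18.9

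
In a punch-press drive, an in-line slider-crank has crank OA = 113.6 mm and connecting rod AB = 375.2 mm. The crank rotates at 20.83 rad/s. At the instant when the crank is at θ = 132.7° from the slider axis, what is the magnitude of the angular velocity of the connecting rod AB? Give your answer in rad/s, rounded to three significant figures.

4.39

ω = 20.83 rad/s
The rod makes angle φ with the slider axis where L sinφ = r sinθ; differentiating, L cosφ·φ̇ = r ω cosθ.
L cosφ = √(L² − r² sin²θ) = 0.36579 m.
|ω_rod| = r ω |cosθ| / √(L² − r² sin²θ) = 0.1136·20.83·0.67816/0.36579 = 4.387 rad/s.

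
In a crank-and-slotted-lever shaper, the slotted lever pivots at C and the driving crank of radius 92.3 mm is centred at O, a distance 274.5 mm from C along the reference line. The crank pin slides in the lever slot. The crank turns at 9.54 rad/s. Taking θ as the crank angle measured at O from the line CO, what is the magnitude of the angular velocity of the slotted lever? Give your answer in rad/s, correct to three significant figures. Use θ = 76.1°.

ω = 9.54 rad/s
Crank pin A relative to C: A = (d + r cosθ, r sinθ); lever angle φ = atan2(r sinθ, d + r cosθ).
Differentiating tanφ: φ̇ = rω(d cosθ + r)/(d² + r² + 2dr cosθ).
d² + r² + 2dr cosθ = |CA|² = 0.0960425 m²;  d cosθ + r = +0.15824 m.
|ω_lever| = |0.0923·9.54·+0.15824| / 0.0960425 = 1.4508 rad/s.

1.45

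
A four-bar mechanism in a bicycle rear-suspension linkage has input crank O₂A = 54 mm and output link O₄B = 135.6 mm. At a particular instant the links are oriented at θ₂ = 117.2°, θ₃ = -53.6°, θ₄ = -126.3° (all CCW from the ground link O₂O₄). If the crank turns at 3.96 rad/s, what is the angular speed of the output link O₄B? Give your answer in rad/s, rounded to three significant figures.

ω₂ = 3.96 rad/s
Differentiating the loop-closure r₂e^{iθ₂}+r₃e^{iθ₃}=r₁+r₄e^{iθ₄} gives r₂ω₂e^{iθ₂}+r₃ω₃e^{iθ₃}=r₄ω₄e^{iθ₄}.
Eliminating the other unknown: ω₄ = r₂ω₂ sin(θ₂−θ₃) / [r₄ sin(θ₄−θ₃)].
Numerator sine = +0.15988; denominator sine = -0.95476.
Result = 0.054·3.96·(+0.15988) / (0.1356·(-0.95476)) = -0.26408 rad/s; magnitude 0.26408 rad/s.

0.264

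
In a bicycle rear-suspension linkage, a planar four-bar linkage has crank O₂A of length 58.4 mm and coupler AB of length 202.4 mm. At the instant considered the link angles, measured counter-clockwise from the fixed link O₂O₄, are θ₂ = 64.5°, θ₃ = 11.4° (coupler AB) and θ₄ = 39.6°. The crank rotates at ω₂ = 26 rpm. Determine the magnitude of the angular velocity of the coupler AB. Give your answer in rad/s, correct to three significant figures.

ω₂ = 2.723 rad/s (from 26 rpm).
Differentiating the loop-closure r₂e^{iθ₂}+r₃e^{iθ₃}=r₁+r₄e^{iθ₄} gives r₂ω₂e^{iθ₂}+r₃ω₃e^{iθ₃}=r₄ω₄e^{iθ₄}.
Eliminating the other unknown: ω₃ = r₂ω₂ sin(θ₄−θ₂) / [r₃ sin(θ₃−θ₄)].
Numerator sine = -0.42104; denominator sine = -0.47255.
Result = 0.0584·2.723·(-0.42104) / (0.2024·(-0.47255)) = +0.69996 rad/s; magnitude 0.69996 rad/s.

0.700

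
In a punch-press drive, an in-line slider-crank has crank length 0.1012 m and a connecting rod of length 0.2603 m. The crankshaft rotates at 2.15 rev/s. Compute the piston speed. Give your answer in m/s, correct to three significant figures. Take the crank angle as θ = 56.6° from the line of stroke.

ω = 2π·2.15 = 13.51 rad/s
For an in-line slider-crank, x = r cosθ + √(L² − r² sin²θ), so v = −rω sinθ·[1 + r cosθ/√(L² − r² sin²θ)].
With r = 0.1012 m, L = 0.2603 m, θ = 56.6°: √(L² − r² sin²θ) = 0.24621 m.
v = −0.1012·13.51·0.83485·[1 + 0.1012·0.55048/0.24621] = -1.3996 m/s.
|v| = 1.3996 m/s.

1.40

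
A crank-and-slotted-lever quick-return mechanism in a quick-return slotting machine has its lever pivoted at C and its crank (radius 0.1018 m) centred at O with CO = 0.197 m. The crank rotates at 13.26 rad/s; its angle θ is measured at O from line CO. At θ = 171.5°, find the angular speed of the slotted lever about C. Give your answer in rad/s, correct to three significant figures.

13.2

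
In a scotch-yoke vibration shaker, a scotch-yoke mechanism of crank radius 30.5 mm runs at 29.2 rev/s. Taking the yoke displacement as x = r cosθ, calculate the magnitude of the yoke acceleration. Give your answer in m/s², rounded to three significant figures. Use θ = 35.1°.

ω = 183.5 rad/s (from 29.2 rev/s).
x = r cosθ ⇒ ẍ = −rω² cosθ (ω constant).
|a| = rω²|cosθ| = 0.0305·(183.5)²·|cos 35.1°| = 839.96 m/s².

840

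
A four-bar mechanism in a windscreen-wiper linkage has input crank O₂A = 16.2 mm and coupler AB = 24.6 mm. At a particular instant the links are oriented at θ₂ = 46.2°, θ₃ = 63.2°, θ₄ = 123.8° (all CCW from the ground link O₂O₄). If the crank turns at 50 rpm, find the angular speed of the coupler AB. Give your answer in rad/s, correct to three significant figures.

3.87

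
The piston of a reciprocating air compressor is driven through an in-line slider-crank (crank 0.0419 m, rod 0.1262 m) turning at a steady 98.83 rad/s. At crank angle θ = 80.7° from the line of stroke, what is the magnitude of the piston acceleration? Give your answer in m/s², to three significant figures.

ω = 98.83 rad/s
x(θ) = r cosθ + √(L² − r² sin²θ); with ω constant, a = ω²·d²x/dθ².
d²x/dθ² = −r cosθ − r²(cos2θ)/√u − r⁴ sin²2θ/(4u^{3/2}),  u = L² − r² sin²θ = 0.0142167 m².
Substituting r = 0.0419 m, L = 0.1262 m, θ = 80.7°: d²x/dθ² = +0.0071376 m.
a = ω²·d²x/dθ² = (98.83)²·(+0.0071376) = +69.716 m/s²;  |a| = 69.716 m/s².

69.7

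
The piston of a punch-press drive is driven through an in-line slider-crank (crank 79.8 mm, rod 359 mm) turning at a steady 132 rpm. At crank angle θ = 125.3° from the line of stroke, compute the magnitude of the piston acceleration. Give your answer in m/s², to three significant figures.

9.92

ω = 2π·132/60 = 13.82 rad/s
x(θ) = r cosθ + √(L² − r² sin²θ); with ω constant, a = ω²·d²x/dθ².
d²x/dθ² = −r cosθ − r²(cos2θ)/√u − r⁴ sin²2θ/(4u^{3/2}),  u = L² − r² sin²θ = 0.124639 m².
Substituting r = 0.0798 m, L = 0.359 m, θ = 125.3°: d²x/dθ² = +0.051899 m.
a = ω²·d²x/dθ² = (13.82)²·(+0.051899) = +9.9167 m/s²;  |a| = 9.9167 m/s².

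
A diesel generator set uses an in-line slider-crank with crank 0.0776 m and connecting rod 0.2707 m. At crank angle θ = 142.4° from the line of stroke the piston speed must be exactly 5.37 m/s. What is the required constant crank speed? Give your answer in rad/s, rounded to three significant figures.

For an in-line slider-crank, |v_piston| = rω|sinθ|·[1 + r cosθ/√(L² − r² sin²θ)].
With r = 0.0776 m, L = 0.2707 m, θ = 142.4°: the bracketed kinematic factor |dx/dθ| = 0.036425 m.
ω = v/|dx/dθ| = 5.37/0.036425 = 147.42 rad/s.

147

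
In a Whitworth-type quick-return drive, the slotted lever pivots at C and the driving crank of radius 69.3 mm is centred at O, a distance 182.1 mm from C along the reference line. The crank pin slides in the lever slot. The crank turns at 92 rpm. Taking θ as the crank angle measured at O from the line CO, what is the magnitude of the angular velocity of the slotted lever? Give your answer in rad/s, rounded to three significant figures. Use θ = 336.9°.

2.58

ω = 9.634 rad/s (from 92 rpm).
Crank pin A relative to C: A = (d + r cosθ, r sinθ); lever angle φ = atan2(r sinθ, d + r cosθ).
Differentiating tanφ: φ̇ = rω(d cosθ + r)/(d² + r² + 2dr cosθ).
d² + r² + 2dr cosθ = |CA|² = 0.0611783 m²;  d cosθ + r = +0.2368 m.
|ω_lever| = |0.0693·9.634·+0.2368| / 0.0611783 = 2.5842 rad/s.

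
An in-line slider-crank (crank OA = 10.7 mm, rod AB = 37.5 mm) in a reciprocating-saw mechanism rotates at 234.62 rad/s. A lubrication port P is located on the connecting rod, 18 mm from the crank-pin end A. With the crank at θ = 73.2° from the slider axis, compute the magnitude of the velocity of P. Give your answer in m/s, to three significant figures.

ω = 234.6 rad/s.  Crank-pin speed |V_A| = rω = 2.5104 m/s, perpendicular to OA.
Rod angle: sinφ = −(r/L) sinθ ⇒ φ = -15.852°; ω_rod = −rω cosθ/√(L²−r²sin²θ) = -20.114 rad/s.
V_P = V_A + ω_rod × AP, with AP = 0.018 m along the rod.
Components: V_Px = −rω sinθ − a·ω_rod·sinφ = -2.5022 m/s;  V_Py = rω cosθ + a·ω_rod·cosφ = +0.37731 m/s.
|V_P| = √(V_Px² + V_Py²) = 2.5305 m/s.

2.53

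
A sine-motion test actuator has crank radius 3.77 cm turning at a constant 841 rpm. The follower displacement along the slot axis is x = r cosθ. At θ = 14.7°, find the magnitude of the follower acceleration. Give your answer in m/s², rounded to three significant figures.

283

ω = 88.07 rad/s (from 841 rpm).
x = r cosθ ⇒ ẍ = −rω² cosθ (ω constant).
|a| = rω²|cosθ| = 0.0377·(88.07)²·|cos 14.7°| = 282.84 m/s².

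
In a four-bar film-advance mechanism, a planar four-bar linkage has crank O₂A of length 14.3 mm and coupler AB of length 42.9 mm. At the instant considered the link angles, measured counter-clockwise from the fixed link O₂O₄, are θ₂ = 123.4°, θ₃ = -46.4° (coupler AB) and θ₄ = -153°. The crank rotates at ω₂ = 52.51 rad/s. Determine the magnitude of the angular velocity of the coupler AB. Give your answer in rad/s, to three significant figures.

18.2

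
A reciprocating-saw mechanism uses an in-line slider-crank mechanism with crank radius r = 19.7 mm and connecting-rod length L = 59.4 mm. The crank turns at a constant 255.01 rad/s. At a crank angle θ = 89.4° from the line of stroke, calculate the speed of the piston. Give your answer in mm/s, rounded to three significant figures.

5040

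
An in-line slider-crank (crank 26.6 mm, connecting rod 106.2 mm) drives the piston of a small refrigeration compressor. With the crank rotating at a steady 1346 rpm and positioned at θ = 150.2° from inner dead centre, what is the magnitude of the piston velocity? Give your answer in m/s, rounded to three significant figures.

1.46

ω = 2π·1346/60 = 141 rad/s
For an in-line slider-crank, x = r cosθ + √(L² − r² sin²θ), so v = −rω sinθ·[1 + r cosθ/√(L² − r² sin²θ)].
With r = 0.0266 m, L = 0.1062 m, θ = 150.2°: √(L² − r² sin²θ) = 0.10537 m.
v = −0.0266·141·0.49697·[1 + 0.0266·-0.86777/0.10537] = -1.4552 m/s.
|v| = 1.4552 m/s.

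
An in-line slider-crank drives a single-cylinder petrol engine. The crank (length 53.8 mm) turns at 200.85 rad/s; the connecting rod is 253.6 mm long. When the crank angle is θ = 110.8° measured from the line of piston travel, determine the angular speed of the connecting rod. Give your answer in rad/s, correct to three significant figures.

15.4

ω = 200.8 rad/s
The rod makes angle φ with the slider axis where L sinφ = r sinθ; differentiating, L cosφ·φ̇ = r ω cosθ.
L cosφ = √(L² − r² sin²θ) = 0.24856 m.
|ω_rod| = r ω |cosθ| / √(L² − r² sin²θ) = 0.0538·200.8·0.35511/0.24856 = 15.438 rad/s.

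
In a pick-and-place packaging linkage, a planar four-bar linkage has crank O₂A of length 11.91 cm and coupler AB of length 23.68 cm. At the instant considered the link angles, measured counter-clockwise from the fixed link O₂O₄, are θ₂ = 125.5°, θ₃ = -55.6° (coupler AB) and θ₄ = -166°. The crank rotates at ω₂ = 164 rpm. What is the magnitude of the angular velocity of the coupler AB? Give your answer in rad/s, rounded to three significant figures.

ω₂ = 17.17 rad/s (from 164 rpm).
Differentiating the loop-closure r₂e^{iθ₂}+r₃e^{iθ₃}=r₁+r₄e^{iθ₄} gives r₂ω₂e^{iθ₂}+r₃ω₃e^{iθ₃}=r₄ω₄e^{iθ₄}.
Eliminating the other unknown: ω₃ = r₂ω₂ sin(θ₄−θ₂) / [r₃ sin(θ₃−θ₄)].
Numerator sine = +0.93042; denominator sine = +0.93728.
Result = 0.1191·17.17·(+0.93042) / (0.2368·(+0.93728)) = +8.5745 rad/s; magnitude 8.5745 rad/s.

8.57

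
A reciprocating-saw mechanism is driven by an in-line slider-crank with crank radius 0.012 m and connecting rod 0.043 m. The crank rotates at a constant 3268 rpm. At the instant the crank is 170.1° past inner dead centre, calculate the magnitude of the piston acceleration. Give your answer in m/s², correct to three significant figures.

ω = 2π·3268/60 = 342.2 rad/s
x(θ) = r cosθ + √(L² − r² sin²θ); with ω constant, a = ω²·d²x/dθ².
d²x/dθ² = −r cosθ − r²(cos2θ)/√u − r⁴ sin²2θ/(4u^{3/2}),  u = L² − r² sin²θ = 0.00184474 m².
Substituting r = 0.012 m, L = 0.043 m, θ = 170.1°: d²x/dθ² = +0.0086593 m.
a = ω²·d²x/dθ² = (342.2)²·(+0.0086593) = +1014.2 m/s²;  |a| = 1014.2 m/s².

1010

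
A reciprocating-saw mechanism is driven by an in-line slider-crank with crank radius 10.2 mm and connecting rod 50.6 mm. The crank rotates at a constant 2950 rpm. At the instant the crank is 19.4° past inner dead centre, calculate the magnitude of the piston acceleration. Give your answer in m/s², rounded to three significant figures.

ω = 2π·2950/60 = 308.9 rad/s
x(θ) = r cosθ + √(L² − r² sin²θ); with ω constant, a = ω²·d²x/dθ².
d²x/dθ² = −r cosθ − r²(cos2θ)/√u − r⁴ sin²2θ/(4u^{3/2}),  u = L² − r² sin²θ = 0.00254888 m².
Substituting r = 0.0102 m, L = 0.0506 m, θ = 19.4°: d²x/dθ² = -0.011235 m.
a = ω²·d²x/dθ² = (308.9)²·(-0.011235) = -1072.2 m/s²;  |a| = 1072.2 m/s².

1070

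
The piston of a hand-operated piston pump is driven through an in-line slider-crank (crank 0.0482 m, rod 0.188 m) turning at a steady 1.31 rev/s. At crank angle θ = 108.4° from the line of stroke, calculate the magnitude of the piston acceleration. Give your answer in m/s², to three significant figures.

1.72

ω = 2π·1.31 = 8.231 rad/s
x(θ) = r cosθ + √(L² − r² sin²θ); with ω constant, a = ω²·d²x/dθ².
d²x/dθ² = −r cosθ − r²(cos2θ)/√u − r⁴ sin²2θ/(4u^{3/2}),  u = L² − r² sin²θ = 0.0332522 m².
Substituting r = 0.0482 m, L = 0.188 m, θ = 108.4°: d²x/dθ² = +0.025336 m.
a = ω²·d²x/dθ² = (8.231)²·(+0.025336) = +1.7165 m/s²;  |a| = 1.7165 m/s².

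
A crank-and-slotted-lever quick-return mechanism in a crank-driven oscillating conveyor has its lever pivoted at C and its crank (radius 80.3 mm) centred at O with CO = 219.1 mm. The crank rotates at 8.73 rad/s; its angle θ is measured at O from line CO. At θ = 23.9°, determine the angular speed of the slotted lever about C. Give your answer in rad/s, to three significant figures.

2.27

ω = 8.73 rad/s
Crank pin A relative to C: A = (d + r cosθ, r sinθ); lever angle φ = atan2(r sinθ, d + r cosθ).
Differentiating tanφ: φ̇ = rω(d cosθ + r)/(d² + r² + 2dr cosθ).
d² + r² + 2dr cosθ = |CA|² = 0.0866232 m²;  d cosθ + r = +0.28061 m.
|ω_lever| = |0.0803·8.73·+0.28061| / 0.0866232 = 2.2709 rad/s.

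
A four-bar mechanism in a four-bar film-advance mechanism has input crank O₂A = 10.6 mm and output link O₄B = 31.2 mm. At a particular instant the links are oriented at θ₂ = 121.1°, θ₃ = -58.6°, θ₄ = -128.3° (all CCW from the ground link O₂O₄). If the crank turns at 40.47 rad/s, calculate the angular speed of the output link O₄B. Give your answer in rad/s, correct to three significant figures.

0.0768

ω₂ = 40.47 rad/s
Differentiating the loop-closure r₂e^{iθ₂}+r₃e^{iθ₃}=r₁+r₄e^{iθ₄} gives r₂ω₂e^{iθ₂}+r₃ω₃e^{iθ₃}=r₄ω₄e^{iθ₄}.
Eliminating the other unknown: ω₄ = r₂ω₂ sin(θ₂−θ₃) / [r₄ sin(θ₄−θ₃)].
Numerator sine = +0.00524; denominator sine = -0.93789.
Result = 0.0106·40.47·(+0.00524) / (0.0312·(-0.93789)) = -0.076759 rad/s; magnitude 0.076759 rad/s.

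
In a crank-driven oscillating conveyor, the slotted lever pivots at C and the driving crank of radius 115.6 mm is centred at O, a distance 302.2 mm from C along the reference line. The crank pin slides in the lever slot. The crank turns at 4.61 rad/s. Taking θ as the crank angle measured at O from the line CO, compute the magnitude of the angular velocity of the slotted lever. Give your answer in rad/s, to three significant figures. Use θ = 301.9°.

1.04

ω = 4.61 rad/s
Crank pin A relative to C: A = (d + r cosθ, r sinθ); lever angle φ = atan2(r sinθ, d + r cosθ).
Differentiating tanφ: φ̇ = rω(d cosθ + r)/(d² + r² + 2dr cosθ).
d² + r² + 2dr cosθ = |CA|² = 0.141609 m²;  d cosθ + r = +0.27529 m.
|ω_lever| = |0.1156·4.61·+0.27529| / 0.141609 = 1.036 rad/s.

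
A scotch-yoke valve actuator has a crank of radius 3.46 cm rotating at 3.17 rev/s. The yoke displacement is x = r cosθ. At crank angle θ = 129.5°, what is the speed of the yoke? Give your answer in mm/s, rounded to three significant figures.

ω = 19.92 rad/s (from 3.17 rev/s).
x = r cosθ ⇒ ẋ = −rω sinθ.
|v| = rω|sinθ| = 0.0346·19.92·|sin 129.5°| = 0.53177 m/s = 531.77 mm/s.

532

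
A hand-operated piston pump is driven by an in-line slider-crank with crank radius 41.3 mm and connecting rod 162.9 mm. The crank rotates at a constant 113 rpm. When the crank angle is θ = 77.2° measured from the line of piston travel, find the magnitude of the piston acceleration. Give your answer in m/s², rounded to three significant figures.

0.0785

ω = 2π·113/60 = 11.83 rad/s
x(θ) = r cosθ + √(L² − r² sin²θ); with ω constant, a = ω²·d²x/dθ².
d²x/dθ² = −r cosθ − r²(cos2θ)/√u − r⁴ sin²2θ/(4u^{3/2}),  u = L² − r² sin²θ = 0.0249144 m².
Substituting r = 0.0413 m, L = 0.1629 m, θ = 77.2°: d²x/dθ² = +0.00056093 m.
a = ω²·d²x/dθ² = (11.83)²·(+0.00056093) = +0.078546 m/s²;  |a| = 0.078546 m/s².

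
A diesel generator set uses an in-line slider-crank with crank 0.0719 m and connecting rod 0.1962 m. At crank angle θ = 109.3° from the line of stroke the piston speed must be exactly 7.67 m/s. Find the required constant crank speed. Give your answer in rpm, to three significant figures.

For an in-line slider-crank, |v_piston| = rω|sinθ|·[1 + r cosθ/√(L² − r² sin²θ)].
With r = 0.0719 m, L = 0.1962 m, θ = 109.3°: the bracketed kinematic factor |dx/dθ| = 0.059099 m.
ω = v/|dx/dθ| = 7.67/0.059099 = 129.78 rad/s.
N = 60ω/(2π) = 1239.3 rpm.

1240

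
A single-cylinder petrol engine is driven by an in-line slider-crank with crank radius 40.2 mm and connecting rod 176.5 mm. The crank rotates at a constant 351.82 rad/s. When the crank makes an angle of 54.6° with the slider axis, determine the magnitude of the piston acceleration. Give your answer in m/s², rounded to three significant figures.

2520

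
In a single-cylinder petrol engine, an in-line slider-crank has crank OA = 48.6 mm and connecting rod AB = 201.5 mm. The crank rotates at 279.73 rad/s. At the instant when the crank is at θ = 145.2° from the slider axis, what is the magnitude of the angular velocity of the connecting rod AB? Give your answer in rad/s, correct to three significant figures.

55.9

ω = 279.7 rad/s
The rod makes angle φ with the slider axis where L sinφ = r sinθ; differentiating, L cosφ·φ̇ = r ω cosθ.
L cosφ = √(L² − r² sin²θ) = 0.19958 m.
|ω_rod| = r ω |cosθ| / √(L² − r² sin²θ) = 0.0486·279.7·0.82115/0.19958 = 55.934 rad/s.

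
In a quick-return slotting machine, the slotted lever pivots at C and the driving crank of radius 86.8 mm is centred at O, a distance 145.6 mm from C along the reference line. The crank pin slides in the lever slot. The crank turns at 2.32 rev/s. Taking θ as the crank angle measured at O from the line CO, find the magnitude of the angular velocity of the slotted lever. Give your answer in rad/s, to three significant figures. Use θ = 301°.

ω = 14.58 rad/s (from 2.32 rev/s).
Crank pin A relative to C: A = (d + r cosθ, r sinθ); lever angle φ = atan2(r sinθ, d + r cosθ).
Differentiating tanφ: φ̇ = rω(d cosθ + r)/(d² + r² + 2dr cosθ).
d² + r² + 2dr cosθ = |CA|² = 0.0417518 m²;  d cosθ + r = +0.16179 m.
|ω_lever| = |0.0868·14.58·+0.16179| / 0.0417518 = 4.903 rad/s.

4.90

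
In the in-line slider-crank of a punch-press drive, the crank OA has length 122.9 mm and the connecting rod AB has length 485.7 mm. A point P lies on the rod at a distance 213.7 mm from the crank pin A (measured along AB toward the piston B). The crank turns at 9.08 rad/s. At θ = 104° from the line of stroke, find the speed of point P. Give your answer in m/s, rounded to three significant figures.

ω = 9.08 rad/s.  Crank-pin speed |V_A| = rω = 1.1159 m/s, perpendicular to OA.
Rod angle: sinφ = −(r/L) sinθ ⇒ φ = -14.213°; ω_rod = −rω cosθ/√(L²−r²sin²θ) = +0.57338 rad/s.
V_P = V_A + ω_rod × AP, with AP = 0.2137 m along the rod.
Components: V_Px = −rω sinθ − a·ω_rod·sinφ = -1.0527 m/s;  V_Py = rω cosθ + a·ω_rod·cosφ = -0.15119 m/s.
|V_P| = √(V_Px² + V_Py²) = 1.0635 m/s.

1.06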